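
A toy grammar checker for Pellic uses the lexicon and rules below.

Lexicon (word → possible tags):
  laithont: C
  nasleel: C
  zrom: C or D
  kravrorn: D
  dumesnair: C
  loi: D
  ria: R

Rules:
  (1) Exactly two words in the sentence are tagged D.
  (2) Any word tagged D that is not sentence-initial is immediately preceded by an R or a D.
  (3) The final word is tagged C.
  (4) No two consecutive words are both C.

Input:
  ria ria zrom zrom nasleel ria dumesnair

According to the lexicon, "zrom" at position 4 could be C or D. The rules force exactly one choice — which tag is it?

D

Candidates per position — 1:ria {R}; 2:ria {R}; 3:zrom {C,D}; 4:zrom {C,D}; 5:nasleel {C}; 6:ria {R}; 7:dumesnair {C}.
Position 3: C is ruled out by rule 1; that leaves D.
Position 4: C is ruled out by rule 1; that leaves D.
So the tagging must be: R R D D C R C.
Checking: rule 1 satisfied; rule 2 satisfied; rule 3 satisfied; rule 4 satisfied.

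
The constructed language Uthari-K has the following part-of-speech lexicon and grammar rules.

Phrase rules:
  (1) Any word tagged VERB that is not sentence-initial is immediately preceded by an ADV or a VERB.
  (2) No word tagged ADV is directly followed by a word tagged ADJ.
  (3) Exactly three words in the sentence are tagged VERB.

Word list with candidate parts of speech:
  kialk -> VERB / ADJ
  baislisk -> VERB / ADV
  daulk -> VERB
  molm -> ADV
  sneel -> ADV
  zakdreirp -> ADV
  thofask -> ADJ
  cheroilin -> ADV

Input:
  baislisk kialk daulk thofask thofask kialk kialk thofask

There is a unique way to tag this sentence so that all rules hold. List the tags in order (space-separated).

Candidates per position — 1:baislisk {VERB,ADV}; 2:kialk {VERB,ADJ}; 3:daulk {VERB}; 4:thofask {ADJ}; 5:thofask {ADJ}; 6:kialk {VERB,ADJ}; 7:kialk {VERB,ADJ}; 8:thofask {ADJ}.
Position 2: ADJ is ruled out by rule 1; that leaves VERB.
Position 6: VERB is ruled out by rule 1; that leaves ADJ.
Position 7: VERB is ruled out by rule 1; that leaves ADJ.
Position 1: ADV is ruled out by rule 3; that leaves VERB.
The only consistent sequence is: VERB VERB VERB ADJ ADJ ADJ ADJ ADJ.
Rule-by-rule: rule 1 satisfied; rule 2 satisfied; rule 3 satisfied.

VERB VERB VERB ADJ ADJ ADJ ADJ ADJ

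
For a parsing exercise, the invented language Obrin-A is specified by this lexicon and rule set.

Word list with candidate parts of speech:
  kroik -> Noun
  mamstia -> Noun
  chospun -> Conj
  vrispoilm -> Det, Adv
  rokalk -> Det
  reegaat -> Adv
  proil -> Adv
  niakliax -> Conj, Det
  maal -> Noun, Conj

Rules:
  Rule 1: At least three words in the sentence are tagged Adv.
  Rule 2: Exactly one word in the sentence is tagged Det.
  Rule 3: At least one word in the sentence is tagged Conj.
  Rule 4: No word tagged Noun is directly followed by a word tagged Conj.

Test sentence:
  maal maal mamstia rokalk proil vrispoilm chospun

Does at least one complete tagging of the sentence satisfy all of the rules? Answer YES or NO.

Candidates per position — 1:maal {Noun,Conj}; 2:maal {Noun,Conj}; 3:mamstia {Noun}; 4:rokalk {Det}; 5:proil {Adv}; 6:vrispoilm {Det,Adv}; 7:chospun {Conj}.
Rule 1 cannot be satisfied by any choice of tags from the lexicon.
So there is no consistent tagging.

NO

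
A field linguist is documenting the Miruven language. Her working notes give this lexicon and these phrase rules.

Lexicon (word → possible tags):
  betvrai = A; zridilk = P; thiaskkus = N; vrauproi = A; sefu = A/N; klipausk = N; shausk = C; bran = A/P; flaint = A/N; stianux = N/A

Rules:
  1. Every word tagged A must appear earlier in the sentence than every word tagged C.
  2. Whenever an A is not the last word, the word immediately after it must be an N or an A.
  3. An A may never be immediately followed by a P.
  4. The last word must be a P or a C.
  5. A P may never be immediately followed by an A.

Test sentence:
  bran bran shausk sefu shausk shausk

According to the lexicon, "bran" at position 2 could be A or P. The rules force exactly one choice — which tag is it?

P

Candidates per position — 1:bran {A,P}; 2:bran {A,P}; 3:shausk {C}; 4:sefu {A,N}; 5:shausk {C}; 6:shausk {C}.
At position 1, choosing A makes rule 2 impossible to satisfy; hence P.
At position 2, choosing A makes rule 2 impossible to satisfy; hence P.
At position 4, choosing A makes rule 1 impossible to satisfy; hence N.
The only consistent sequence is: P P C N C C.
Verifying each rule — rule 1 satisfied; rule 2 satisfied; rule 3 satisfied; rule 4 satisfied; rule 5 satisfied.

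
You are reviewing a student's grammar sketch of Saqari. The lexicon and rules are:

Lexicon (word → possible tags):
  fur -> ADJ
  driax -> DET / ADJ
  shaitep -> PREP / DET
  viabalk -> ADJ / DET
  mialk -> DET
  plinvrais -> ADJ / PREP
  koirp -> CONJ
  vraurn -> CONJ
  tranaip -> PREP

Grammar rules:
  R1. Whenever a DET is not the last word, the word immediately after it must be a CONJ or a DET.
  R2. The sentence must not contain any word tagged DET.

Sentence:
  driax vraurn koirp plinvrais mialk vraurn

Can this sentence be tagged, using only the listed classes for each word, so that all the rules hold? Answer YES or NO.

NO

Candidates per position — 1:driax {DET,ADJ}; 2:vraurn {CONJ}; 3:koirp {CONJ}; 4:plinvrais {ADJ,PREP}; 5:mialk {DET}; 6:vraurn {CONJ}.
Rule 2 cannot be satisfied by any choice of tags from the lexicon.
So there is no consistent tagging.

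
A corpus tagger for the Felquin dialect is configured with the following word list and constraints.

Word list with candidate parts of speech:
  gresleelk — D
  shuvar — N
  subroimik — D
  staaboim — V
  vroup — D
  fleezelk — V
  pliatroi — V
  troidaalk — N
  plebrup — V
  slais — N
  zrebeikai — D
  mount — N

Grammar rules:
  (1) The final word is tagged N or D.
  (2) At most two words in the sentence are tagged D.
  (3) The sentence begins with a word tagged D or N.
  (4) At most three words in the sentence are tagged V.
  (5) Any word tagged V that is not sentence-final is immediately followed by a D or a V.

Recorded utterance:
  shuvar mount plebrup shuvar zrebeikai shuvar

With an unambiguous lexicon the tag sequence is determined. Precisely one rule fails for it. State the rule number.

Fixed tagging: N N V N D N.
Rule check: R1 ok, R2 ok, R3 ok, R4 ok, R5 fails.
Only rule 5 fails.

5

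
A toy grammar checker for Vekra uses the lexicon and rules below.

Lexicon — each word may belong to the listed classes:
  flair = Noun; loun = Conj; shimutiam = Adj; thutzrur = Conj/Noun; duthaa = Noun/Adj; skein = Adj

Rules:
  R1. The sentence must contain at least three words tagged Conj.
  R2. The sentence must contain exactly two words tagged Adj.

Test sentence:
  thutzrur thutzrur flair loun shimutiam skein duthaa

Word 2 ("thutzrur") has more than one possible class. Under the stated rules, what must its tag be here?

Candidates per position — 1:thutzrur {Conj,Noun}; 2:thutzrur {Conj,Noun}; 3:flair {Noun}; 4:loun {Conj}; 5:shimutiam {Adj}; 6:skein {Adj}; 7:duthaa {Noun,Adj}.
At position 1, choosing Noun makes rule 1 impossible to satisfy; hence Conj.
At position 2, choosing Noun makes rule 1 impossible to satisfy; hence Conj.
At position 7, choosing Adj makes rule 2 impossible to satisfy; hence Noun.
The unique satisfying tagging is: Conj Conj Noun Conj Adj Adj Noun.
Check: rule 1 ✓; rule 2 ✓.

Conj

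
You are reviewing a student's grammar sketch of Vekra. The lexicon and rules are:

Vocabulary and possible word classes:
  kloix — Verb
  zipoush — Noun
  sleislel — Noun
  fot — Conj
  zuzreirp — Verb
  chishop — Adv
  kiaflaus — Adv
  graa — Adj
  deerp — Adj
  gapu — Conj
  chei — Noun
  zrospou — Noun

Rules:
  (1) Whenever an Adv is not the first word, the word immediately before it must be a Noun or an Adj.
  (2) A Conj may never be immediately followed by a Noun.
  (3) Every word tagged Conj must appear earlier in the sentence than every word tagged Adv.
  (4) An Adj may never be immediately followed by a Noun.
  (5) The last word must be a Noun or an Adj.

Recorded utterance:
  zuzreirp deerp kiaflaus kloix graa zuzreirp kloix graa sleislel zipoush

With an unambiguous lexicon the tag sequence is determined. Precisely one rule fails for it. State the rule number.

Fixed tagging: Verb Adj Adv Verb Adj Verb Verb Adj Noun Noun.
Rule check: R1 pass, R2 pass, R3 pass, R4 fail, R5 pass.
Only rule 4 fails.

4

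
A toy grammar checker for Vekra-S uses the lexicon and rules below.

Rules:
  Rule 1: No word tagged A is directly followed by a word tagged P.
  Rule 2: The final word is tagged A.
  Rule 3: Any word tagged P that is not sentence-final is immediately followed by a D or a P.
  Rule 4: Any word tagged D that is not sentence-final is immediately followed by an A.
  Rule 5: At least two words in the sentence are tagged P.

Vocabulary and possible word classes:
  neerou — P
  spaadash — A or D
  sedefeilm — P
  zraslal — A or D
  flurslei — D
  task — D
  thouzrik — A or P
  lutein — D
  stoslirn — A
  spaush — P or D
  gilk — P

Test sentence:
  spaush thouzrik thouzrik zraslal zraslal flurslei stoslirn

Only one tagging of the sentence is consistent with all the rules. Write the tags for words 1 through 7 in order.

P P P D A D A

Candidates per position — 1:spaush {P,D}; 2:thouzrik {A,P}; 3:thouzrik {A,P}; 4:zraslal {A,D}; 5:zraslal {A,D}; 6:flurslei {D}; 7:stoslirn {A}.
Position 5: tagging it D would leave rule 4 unsatisfiable, so it must be A.
The remaining ambiguous positions (1, 2, 3, 4) are resolved jointly — only one combination satisfies every rule.
The unique satisfying tagging is: P P P D A D A.
Check: rule 1 satisfied; rule 2 satisfied; rule 3 satisfied; rule 4 satisfied; rule 5 satisfied.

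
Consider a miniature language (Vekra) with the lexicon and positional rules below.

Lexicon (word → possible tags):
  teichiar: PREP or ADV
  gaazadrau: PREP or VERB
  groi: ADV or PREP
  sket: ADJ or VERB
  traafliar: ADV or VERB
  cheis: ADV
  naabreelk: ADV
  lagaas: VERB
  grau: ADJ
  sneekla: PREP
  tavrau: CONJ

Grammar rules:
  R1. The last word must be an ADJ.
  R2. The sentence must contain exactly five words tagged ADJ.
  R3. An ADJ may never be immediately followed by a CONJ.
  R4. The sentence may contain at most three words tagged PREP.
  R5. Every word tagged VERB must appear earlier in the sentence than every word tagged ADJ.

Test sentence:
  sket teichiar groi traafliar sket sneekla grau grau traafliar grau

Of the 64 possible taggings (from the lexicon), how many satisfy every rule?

4

Candidates per position — 1:sket {ADJ,VERB}; 2:teichiar {PREP,ADV}; 3:groi {ADV,PREP}; 4:traafliar {ADV,VERB}; 5:sket {ADJ,VERB}; 6:sneekla {PREP}; 7:grau {ADJ}; 8:grau {ADJ}; 9:traafliar {ADV,VERB}; 10:grau {ADJ}.
There are 64 candidate sequences in total.
The sequences that satisfy every rule: ADJ PREP ADV ADV ADJ PREP ADJ ADJ ADV ADJ; ADJ PREP PREP ADV ADJ PREP ADJ ADJ ADV ADJ; ADJ ADV ADV ADV ADJ PREP ADJ ADJ ADV ADJ; ADJ ADV PREP ADV ADJ PREP ADJ ADJ ADV ADJ.
Count = 4.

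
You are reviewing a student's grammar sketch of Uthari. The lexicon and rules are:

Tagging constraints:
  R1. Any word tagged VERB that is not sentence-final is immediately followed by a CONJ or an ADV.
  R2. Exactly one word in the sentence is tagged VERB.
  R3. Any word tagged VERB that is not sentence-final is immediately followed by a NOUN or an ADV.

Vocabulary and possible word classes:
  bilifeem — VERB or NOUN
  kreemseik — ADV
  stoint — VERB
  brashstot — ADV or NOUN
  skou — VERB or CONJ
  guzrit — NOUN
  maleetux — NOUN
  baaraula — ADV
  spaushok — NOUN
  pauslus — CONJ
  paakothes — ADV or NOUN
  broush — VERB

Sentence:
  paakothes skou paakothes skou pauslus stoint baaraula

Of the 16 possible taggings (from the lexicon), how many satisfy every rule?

Candidates per position — 1:paakothes {ADV,NOUN}; 2:skou {VERB,CONJ}; 3:paakothes {ADV,NOUN}; 4:skou {VERB,CONJ}; 5:pauslus {CONJ}; 6:stoint {VERB}; 7:baaraula {ADV}.
There are 16 candidate sequences in total.
The sequences that satisfy every rule: ADV CONJ ADV CONJ CONJ VERB ADV; ADV CONJ NOUN CONJ CONJ VERB ADV; NOUN CONJ ADV CONJ CONJ VERB ADV; NOUN CONJ NOUN CONJ CONJ VERB ADV.
Count = 4.

4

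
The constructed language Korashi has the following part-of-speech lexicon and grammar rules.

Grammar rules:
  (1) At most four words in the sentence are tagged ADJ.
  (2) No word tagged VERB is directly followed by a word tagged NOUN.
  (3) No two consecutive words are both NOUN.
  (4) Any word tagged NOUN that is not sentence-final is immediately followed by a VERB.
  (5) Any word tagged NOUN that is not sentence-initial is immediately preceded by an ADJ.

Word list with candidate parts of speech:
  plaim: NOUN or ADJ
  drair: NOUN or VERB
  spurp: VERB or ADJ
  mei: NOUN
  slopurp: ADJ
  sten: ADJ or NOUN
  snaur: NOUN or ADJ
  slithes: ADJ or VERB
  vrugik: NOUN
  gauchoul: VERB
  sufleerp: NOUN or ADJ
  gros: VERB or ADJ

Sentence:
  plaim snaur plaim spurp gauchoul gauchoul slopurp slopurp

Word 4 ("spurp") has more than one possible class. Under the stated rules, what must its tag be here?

Candidates per position — 1:plaim {NOUN,ADJ}; 2:snaur {NOUN,ADJ}; 3:plaim {NOUN,ADJ}; 4:spurp {VERB,ADJ}; 5:gauchoul {VERB}; 6:gauchoul {VERB}; 7:slopurp {ADJ}; 8:slopurp {ADJ}.
Position 1: NOUN is ruled out by rule 4; that leaves ADJ.
Position 2: NOUN is ruled out by rule 4; that leaves ADJ.
Position 3: ADJ is ruled out by rule 1; that leaves NOUN.
Position 4: ADJ is ruled out by rule 1; that leaves VERB.
So the tagging must be: ADJ ADJ NOUN VERB VERB VERB ADJ ADJ.
Checking: rule 1 holds; rule 2 holds; rule 3 holds; rule 4 holds; rule 5 holds.

VERB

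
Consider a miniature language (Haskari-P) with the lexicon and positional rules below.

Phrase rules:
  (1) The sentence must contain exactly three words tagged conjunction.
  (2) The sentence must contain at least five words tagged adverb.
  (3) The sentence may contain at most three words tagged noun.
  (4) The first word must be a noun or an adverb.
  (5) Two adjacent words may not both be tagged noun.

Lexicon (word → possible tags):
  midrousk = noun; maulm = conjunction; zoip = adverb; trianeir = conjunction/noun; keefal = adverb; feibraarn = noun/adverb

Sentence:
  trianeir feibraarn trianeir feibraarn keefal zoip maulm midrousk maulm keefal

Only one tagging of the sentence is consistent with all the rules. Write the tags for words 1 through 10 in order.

Candidates per position — 1:trianeir {conjunction,noun}; 2:feibraarn {noun,adverb}; 3:trianeir {conjunction,noun}; 4:feibraarn {noun,adverb}; 5:keefal {adverb}; 6:zoip {adverb}; 7:maulm {conjunction}; 8:midrousk {noun}; 9:maulm {conjunction}; 10:keefal {adverb}.
Word 1 cannot be conjunction — rule 4 would then fail for every completion. It is noun.
Word 2 cannot be noun — rule 2 would then fail for every completion. It is adverb.
Word 3 cannot be noun — rule 1 would then fail for every completion. It is conjunction.
Word 4 cannot be noun — rule 2 would then fail for every completion. It is adverb.
The only consistent sequence is: noun adverb conjunction adverb adverb adverb conjunction noun conjunction adverb.
Rule-by-rule: rule 1 satisfied; rule 2 satisfied; rule 3 satisfied; rule 4 satisfied; rule 5 satisfied.

noun adverb conjunction adverb adverb adverb conjunction noun conjunction adverb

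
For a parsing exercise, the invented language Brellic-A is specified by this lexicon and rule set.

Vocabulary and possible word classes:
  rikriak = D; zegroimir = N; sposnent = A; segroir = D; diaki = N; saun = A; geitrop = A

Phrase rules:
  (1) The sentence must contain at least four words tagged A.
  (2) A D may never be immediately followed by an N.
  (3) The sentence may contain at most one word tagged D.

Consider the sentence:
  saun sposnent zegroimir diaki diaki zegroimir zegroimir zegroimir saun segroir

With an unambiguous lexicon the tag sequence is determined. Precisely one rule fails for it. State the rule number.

Fixed tagging: A A N N N N N N A D.
Checking each rule: R1 ✗, R2 ✓, R3 ✓.
Only rule 1 fails.

1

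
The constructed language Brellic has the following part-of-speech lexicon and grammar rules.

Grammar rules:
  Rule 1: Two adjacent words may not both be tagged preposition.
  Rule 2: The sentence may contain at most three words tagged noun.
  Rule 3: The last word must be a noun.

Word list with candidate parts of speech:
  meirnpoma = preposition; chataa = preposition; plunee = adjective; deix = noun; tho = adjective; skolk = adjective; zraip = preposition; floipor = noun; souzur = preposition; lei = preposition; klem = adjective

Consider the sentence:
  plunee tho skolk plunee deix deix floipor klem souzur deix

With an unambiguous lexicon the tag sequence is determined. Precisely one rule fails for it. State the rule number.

Fixed tagging: adjective adjective adjective adjective noun noun noun adjective preposition noun.
Applying the rules: R1 pass, R2 fail, R3 pass.
Only rule 2 fails.

2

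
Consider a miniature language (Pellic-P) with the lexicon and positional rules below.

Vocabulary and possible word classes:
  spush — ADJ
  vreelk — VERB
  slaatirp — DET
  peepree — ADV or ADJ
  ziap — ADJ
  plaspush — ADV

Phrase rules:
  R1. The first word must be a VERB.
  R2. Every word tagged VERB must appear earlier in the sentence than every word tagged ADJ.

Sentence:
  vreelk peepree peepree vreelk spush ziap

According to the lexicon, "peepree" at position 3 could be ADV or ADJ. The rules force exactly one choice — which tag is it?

Candidates per position — 1:vreelk {VERB}; 2:peepree {ADV,ADJ}; 3:peepree {ADV,ADJ}; 4:vreelk {VERB}; 5:spush {ADJ}; 6:ziap {ADJ}.
If word 2 were ADJ, no tagging could satisfy rule 2; so word 2 is ADV.
If word 3 were ADJ, no tagging could satisfy rule 2; so word 3 is ADV.
That leaves exactly one tagging: VERB ADV ADV VERB ADJ ADJ.
Rule-by-rule: rule 1 holds; rule 2 holds.

ADV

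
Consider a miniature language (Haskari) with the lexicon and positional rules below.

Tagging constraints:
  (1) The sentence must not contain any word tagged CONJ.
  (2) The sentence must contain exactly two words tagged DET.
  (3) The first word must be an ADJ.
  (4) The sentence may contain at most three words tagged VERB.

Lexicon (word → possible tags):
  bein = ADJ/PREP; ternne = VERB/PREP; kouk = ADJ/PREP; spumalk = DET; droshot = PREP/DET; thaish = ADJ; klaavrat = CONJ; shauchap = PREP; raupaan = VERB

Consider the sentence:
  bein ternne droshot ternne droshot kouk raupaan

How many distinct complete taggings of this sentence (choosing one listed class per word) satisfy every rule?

8

Candidates per position — 1:bein {ADJ,PREP}; 2:ternne {VERB,PREP}; 3:droshot {PREP,DET}; 4:ternne {VERB,PREP}; 5:droshot {PREP,DET}; 6:kouk {ADJ,PREP}; 7:raupaan {VERB}.
There are 64 candidate sequences in total.
Checking each against the rules leaves 8 sequences.
Count = 8.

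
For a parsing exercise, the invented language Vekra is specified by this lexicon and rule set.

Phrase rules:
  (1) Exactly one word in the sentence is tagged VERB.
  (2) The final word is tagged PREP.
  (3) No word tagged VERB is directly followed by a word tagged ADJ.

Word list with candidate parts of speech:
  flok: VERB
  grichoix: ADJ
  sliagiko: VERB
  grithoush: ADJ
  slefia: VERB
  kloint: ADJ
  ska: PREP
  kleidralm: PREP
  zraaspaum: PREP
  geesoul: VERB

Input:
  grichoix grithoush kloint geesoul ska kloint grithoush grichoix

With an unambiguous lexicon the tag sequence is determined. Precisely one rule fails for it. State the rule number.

2

Fixed tagging: ADJ ADJ ADJ VERB PREP ADJ ADJ ADJ.
Applying the rules: R1 pass, R2 fail, R3 pass.
Only rule 2 fails.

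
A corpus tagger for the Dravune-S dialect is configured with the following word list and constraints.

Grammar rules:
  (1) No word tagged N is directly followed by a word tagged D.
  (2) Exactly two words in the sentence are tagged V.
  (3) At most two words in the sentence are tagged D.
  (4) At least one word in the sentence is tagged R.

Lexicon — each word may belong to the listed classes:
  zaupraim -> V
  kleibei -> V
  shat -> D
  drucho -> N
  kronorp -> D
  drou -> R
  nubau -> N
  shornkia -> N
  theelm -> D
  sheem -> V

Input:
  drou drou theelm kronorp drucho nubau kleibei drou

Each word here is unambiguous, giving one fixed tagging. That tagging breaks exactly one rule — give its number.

Fixed tagging: R R D D N N V R.
Checking each rule: R1 ✓, R2 ✗, R3 ✓, R4 ✓.
Only rule 2 fails.

2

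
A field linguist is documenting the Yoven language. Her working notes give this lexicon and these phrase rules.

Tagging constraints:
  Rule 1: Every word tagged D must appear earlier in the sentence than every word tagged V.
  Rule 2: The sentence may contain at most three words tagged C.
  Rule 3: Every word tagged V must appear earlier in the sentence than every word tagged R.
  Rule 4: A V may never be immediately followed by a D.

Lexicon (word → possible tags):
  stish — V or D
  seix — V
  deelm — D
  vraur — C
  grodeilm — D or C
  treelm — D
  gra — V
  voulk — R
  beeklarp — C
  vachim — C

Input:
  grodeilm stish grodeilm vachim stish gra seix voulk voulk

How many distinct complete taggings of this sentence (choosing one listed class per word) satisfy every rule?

10

Candidates per position — 1:grodeilm {D,C}; 2:stish {V,D}; 3:grodeilm {D,C}; 4:vachim {C}; 5:stish {V,D}; 6:gra {V}; 7:seix {V}; 8:voulk {R}; 9:voulk {R}.
There are 16 candidate sequences in total.
Checking each against the rules leaves 10 sequences.
Count = 10.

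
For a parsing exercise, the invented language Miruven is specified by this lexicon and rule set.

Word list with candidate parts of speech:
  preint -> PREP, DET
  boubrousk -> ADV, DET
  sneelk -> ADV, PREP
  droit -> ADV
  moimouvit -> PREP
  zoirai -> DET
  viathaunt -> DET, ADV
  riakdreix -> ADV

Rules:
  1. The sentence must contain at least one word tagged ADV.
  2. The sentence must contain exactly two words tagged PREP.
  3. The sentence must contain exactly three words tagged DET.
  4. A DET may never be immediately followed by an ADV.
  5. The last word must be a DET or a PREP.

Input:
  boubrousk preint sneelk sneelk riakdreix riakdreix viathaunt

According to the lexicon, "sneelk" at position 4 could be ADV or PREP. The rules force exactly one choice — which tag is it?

Candidates per position — 1:boubrousk {ADV,DET}; 2:preint {PREP,DET}; 3:sneelk {ADV,PREP}; 4:sneelk {ADV,PREP}; 5:riakdreix {ADV}; 6:riakdreix {ADV}; 7:viathaunt {DET,ADV}.
At position 1, choosing ADV makes rule 3 impossible to satisfy; hence DET.
At position 2, choosing PREP makes rule 3 impossible to satisfy; hence DET.
At position 3, choosing ADV makes rule 2 impossible to satisfy; hence PREP.
At position 4, choosing ADV makes rule 2 impossible to satisfy; hence PREP.
At position 7, choosing ADV makes rule 3 impossible to satisfy; hence DET.
That leaves exactly one tagging: DET DET PREP PREP ADV ADV DET.
Verifying each rule — rule 1 satisfied; rule 2 satisfied; rule 3 satisfied; rule 4 satisfied; rule 5 satisfied.

PREP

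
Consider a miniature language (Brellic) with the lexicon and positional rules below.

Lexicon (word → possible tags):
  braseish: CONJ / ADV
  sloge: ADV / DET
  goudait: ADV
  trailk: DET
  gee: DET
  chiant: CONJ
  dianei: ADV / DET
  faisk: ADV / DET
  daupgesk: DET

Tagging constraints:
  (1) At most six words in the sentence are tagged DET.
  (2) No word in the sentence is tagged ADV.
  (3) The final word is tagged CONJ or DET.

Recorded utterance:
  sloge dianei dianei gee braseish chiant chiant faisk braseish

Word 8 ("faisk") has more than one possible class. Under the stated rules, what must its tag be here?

DET

Candidates per position — 1:sloge {ADV,DET}; 2:dianei {ADV,DET}; 3:dianei {ADV,DET}; 4:gee {DET}; 5:braseish {CONJ,ADV}; 6:chiant {CONJ}; 7:chiant {CONJ}; 8:faisk {ADV,DET}; 9:braseish {CONJ,ADV}.
Position 1: tagging it ADV would leave rule 2 unsatisfiable, so it must be DET.
Position 2: tagging it ADV would leave rule 2 unsatisfiable, so it must be DET.
Position 3: tagging it ADV would leave rule 2 unsatisfiable, so it must be DET.
Position 5: tagging it ADV would leave rule 2 unsatisfiable, so it must be CONJ.
Position 8: tagging it ADV would leave rule 2 unsatisfiable, so it must be DET.
Position 9: tagging it ADV would leave rule 2 unsatisfiable, so it must be CONJ.
So the tagging must be: DET DET DET DET CONJ CONJ CONJ DET CONJ.
Rule-by-rule: rule 1 ok; rule 2 ok; rule 3 ok.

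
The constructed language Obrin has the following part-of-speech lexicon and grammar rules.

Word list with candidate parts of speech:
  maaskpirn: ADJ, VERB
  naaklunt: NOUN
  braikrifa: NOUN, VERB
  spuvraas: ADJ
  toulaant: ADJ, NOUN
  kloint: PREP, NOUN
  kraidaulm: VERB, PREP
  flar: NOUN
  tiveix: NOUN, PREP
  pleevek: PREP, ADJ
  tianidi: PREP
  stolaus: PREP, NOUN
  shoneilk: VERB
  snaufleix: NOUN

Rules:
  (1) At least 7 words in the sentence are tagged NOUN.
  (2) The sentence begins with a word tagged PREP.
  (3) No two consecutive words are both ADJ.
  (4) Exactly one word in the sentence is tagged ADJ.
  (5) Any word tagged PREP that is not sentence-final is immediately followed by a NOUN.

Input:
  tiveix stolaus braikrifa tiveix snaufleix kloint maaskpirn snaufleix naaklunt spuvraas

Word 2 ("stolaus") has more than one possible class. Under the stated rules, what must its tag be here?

Candidates per position — 1:tiveix {NOUN,PREP}; 2:stolaus {PREP,NOUN}; 3:braikrifa {NOUN,VERB}; 4:tiveix {NOUN,PREP}; 5:snaufleix {NOUN}; 6:kloint {PREP,NOUN}; 7:maaskpirn {ADJ,VERB}; 8:snaufleix {NOUN}; 9:naaklunt {NOUN}; 10:spuvraas {ADJ}.
If word 1 were NOUN, no tagging could satisfy rule 2; so word 1 is PREP.
If word 2 were PREP, no tagging could satisfy rule 1; so word 2 is NOUN.
If word 3 were VERB, no tagging could satisfy rule 1; so word 3 is NOUN.
If word 4 were PREP, no tagging could satisfy rule 1; so word 4 is NOUN.
If word 6 were PREP, no tagging could satisfy rule 1; so word 6 is NOUN.
If word 7 were ADJ, no tagging could satisfy rule 4; so word 7 is VERB.
That leaves exactly one tagging: PREP NOUN NOUN NOUN NOUN NOUN VERB NOUN NOUN ADJ.
Check: rule 1 holds; rule 2 holds; rule 3 holds; rule 4 holds; rule 5 holds.

NOUN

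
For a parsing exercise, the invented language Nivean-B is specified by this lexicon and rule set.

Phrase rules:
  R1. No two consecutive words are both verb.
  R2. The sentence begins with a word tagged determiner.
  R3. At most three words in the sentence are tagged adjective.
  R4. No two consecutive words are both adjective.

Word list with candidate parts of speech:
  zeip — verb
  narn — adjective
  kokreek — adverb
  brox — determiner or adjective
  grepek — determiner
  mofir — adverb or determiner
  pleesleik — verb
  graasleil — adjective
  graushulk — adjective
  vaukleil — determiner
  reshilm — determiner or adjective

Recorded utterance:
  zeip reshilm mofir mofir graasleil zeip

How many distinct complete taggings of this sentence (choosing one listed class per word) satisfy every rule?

0

Candidates per position — 1:zeip {verb}; 2:reshilm {determiner,adjective}; 3:mofir {adverb,determiner}; 4:mofir {adverb,determiner}; 5:graasleil {adjective}; 6:zeip {verb}.
There are 8 candidate sequences in total.
Rule 2 cannot be satisfied by any choice of tags from the lexicon.
So there is no consistent tagging.
Count = 0.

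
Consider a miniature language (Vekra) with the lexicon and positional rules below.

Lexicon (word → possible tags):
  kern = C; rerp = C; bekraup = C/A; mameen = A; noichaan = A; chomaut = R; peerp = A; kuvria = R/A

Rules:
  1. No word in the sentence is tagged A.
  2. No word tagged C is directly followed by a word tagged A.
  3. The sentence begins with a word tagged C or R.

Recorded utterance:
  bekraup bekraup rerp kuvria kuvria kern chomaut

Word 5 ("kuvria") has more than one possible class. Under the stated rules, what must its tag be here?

R

Candidates per position — 1:bekraup {C,A}; 2:bekraup {C,A}; 3:rerp {C}; 4:kuvria {R,A}; 5:kuvria {R,A}; 6:kern {C}; 7:chomaut {R}.
Position 1: A is ruled out by rule 1; that leaves C.
Position 2: A is ruled out by rule 1; that leaves C.
Position 4: A is ruled out by rule 1; that leaves R.
Position 5: A is ruled out by rule 1; that leaves R.
The only consistent sequence is: C C C R R C R.
Rule-by-rule: rule 1 ok; rule 2 ok; rule 3 ok.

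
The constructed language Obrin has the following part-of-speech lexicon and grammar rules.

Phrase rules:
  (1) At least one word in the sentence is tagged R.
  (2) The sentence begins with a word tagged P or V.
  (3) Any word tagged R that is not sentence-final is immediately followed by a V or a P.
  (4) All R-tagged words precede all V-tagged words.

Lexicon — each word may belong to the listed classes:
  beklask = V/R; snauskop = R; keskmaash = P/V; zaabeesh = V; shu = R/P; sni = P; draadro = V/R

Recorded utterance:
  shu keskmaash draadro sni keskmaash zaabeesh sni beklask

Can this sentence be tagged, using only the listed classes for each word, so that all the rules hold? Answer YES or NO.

YES

Candidates per position — 1:shu {R,P}; 2:keskmaash {P,V}; 3:draadro {V,R}; 4:sni {P}; 5:keskmaash {P,V}; 6:zaabeesh {V}; 7:sni {P}; 8:beklask {V,R}.
One satisfying assignment: P P R P V V P V.
Checking: rule 1 satisfied; rule 2 satisfied; rule 3 satisfied; rule 4 satisfied.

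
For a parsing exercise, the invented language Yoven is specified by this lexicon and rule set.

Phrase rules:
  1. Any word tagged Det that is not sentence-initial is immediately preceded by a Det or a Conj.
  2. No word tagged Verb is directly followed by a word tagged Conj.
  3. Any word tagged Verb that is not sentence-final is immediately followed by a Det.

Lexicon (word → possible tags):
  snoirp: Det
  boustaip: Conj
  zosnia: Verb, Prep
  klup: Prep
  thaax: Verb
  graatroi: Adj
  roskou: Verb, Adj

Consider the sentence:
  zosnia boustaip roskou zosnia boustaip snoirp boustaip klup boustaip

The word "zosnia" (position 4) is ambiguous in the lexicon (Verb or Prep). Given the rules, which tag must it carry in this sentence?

Prep

Candidates per position — 1:zosnia {Verb,Prep}; 2:boustaip {Conj}; 3:roskou {Verb,Adj}; 4:zosnia {Verb,Prep}; 5:boustaip {Conj}; 6:snoirp {Det}; 7:boustaip {Conj}; 8:klup {Prep}; 9:boustaip {Conj}.
Word 1 cannot be Verb — rule 2 would then fail for every completion. It is Prep.
Word 3 cannot be Verb — rule 3 would then fail for every completion. It is Adj.
Word 4 cannot be Verb — rule 2 would then fail for every completion. It is Prep.
The unique satisfying tagging is: Prep Conj Adj Prep Conj Det Conj Prep Conj.
Verifying each rule — rule 1 ok; rule 2 ok; rule 3 ok.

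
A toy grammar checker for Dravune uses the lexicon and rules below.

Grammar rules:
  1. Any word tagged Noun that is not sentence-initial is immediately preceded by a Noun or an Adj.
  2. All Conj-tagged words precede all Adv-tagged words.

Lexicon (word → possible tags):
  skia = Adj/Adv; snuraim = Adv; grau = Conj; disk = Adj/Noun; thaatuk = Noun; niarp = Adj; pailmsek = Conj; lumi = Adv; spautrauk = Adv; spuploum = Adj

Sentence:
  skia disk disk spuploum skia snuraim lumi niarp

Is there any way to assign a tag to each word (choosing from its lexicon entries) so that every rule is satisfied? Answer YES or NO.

Candidates per position — 1:skia {Adj,Adv}; 2:disk {Adj,Noun}; 3:disk {Adj,Noun}; 4:spuploum {Adj}; 5:skia {Adj,Adv}; 6:snuraim {Adv}; 7:lumi {Adv}; 8:niarp {Adj}.
One satisfying assignment: Adj Noun Noun Adj Adv Adv Adv Adj.
Checking: rule 1 holds; rule 2 holds.

YES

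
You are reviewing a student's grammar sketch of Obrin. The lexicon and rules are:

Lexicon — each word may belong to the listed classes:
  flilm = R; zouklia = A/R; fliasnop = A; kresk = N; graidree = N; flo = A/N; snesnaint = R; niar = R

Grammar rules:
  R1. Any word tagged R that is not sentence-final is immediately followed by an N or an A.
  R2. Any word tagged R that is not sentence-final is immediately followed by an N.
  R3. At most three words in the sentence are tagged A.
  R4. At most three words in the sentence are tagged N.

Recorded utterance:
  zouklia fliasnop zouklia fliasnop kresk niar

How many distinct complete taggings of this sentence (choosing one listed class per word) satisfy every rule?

Candidates per position — 1:zouklia {A,R}; 2:fliasnop {A}; 3:zouklia {A,R}; 4:fliasnop {A}; 5:kresk {N}; 6:niar {R}.
There are 4 candidate sequences in total.
Every candidate sequence violates at least one rule; no consistent tagging exists.
Count = 0.

0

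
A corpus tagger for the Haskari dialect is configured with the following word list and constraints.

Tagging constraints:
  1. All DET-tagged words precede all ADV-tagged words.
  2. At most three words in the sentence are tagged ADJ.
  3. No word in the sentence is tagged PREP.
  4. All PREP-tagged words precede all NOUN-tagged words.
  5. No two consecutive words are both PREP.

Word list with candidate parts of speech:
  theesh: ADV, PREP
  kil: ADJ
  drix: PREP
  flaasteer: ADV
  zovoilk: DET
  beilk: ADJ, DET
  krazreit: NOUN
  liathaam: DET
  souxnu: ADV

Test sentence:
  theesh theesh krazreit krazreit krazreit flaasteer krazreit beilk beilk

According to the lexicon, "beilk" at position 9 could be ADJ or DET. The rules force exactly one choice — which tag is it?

Candidates per position — 1:theesh {ADV,PREP}; 2:theesh {ADV,PREP}; 3:krazreit {NOUN}; 4:krazreit {NOUN}; 5:krazreit {NOUN}; 6:flaasteer {ADV}; 7:krazreit {NOUN}; 8:beilk {ADJ,DET}; 9:beilk {ADJ,DET}.
Position 1: PREP is ruled out by rule 3; that leaves ADV.
Position 2: PREP is ruled out by rule 3; that leaves ADV.
Position 8: DET is ruled out by rule 1; that leaves ADJ.
Position 9: DET is ruled out by rule 1; that leaves ADJ.
The unique satisfying tagging is: ADV ADV NOUN NOUN NOUN ADV NOUN ADJ ADJ.
Verifying each rule — rule 1 holds; rule 2 holds; rule 3 holds; rule 4 holds; rule 5 holds.

ADJ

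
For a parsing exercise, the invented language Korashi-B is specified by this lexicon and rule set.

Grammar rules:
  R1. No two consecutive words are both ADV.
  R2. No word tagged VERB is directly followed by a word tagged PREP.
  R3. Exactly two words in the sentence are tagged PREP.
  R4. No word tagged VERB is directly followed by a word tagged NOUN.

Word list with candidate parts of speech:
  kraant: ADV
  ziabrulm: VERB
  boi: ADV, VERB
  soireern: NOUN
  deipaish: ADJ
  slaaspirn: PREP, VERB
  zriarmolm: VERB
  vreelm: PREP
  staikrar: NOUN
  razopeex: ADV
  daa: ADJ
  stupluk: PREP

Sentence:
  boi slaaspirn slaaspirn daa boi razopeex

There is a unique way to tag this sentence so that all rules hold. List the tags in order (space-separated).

Candidates per position — 1:boi {ADV,VERB}; 2:slaaspirn {PREP,VERB}; 3:slaaspirn {PREP,VERB}; 4:daa {ADJ}; 5:boi {ADV,VERB}; 6:razopeex {ADV}.
Position 2: VERB is ruled out by rule 3; that leaves PREP.
Position 3: VERB is ruled out by rule 3; that leaves PREP.
Position 5: ADV is ruled out by rule 1; that leaves VERB.
Position 1: VERB is ruled out by rule 2; that leaves ADV.
The only consistent sequence is: ADV PREP PREP ADJ VERB ADV.
Checking: rule 1 holds; rule 2 holds; rule 3 holds; rule 4 holds.

ADV PREP PREP ADJ VERB ADV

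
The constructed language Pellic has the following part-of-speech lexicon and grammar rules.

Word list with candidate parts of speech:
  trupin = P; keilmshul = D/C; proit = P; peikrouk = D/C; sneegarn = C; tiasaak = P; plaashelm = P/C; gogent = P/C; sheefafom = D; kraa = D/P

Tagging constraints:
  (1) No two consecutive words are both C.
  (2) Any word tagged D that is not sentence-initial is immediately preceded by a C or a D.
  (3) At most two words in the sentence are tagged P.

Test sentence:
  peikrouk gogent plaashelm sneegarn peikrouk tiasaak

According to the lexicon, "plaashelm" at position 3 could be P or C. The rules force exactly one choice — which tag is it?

P

Candidates per position — 1:peikrouk {D,C}; 2:gogent {P,C}; 3:plaashelm {P,C}; 4:sneegarn {C}; 5:peikrouk {D,C}; 6:tiasaak {P}.
At position 3, choosing C makes rule 1 impossible to satisfy; hence P.
At position 5, choosing C makes rule 1 impossible to satisfy; hence D.
At position 2, choosing P makes rule 3 impossible to satisfy; hence C.
At position 1, choosing C makes rule 1 impossible to satisfy; hence D.
That leaves exactly one tagging: D C P C D P.
Verifying each rule — rule 1 holds; rule 2 holds; rule 3 holds.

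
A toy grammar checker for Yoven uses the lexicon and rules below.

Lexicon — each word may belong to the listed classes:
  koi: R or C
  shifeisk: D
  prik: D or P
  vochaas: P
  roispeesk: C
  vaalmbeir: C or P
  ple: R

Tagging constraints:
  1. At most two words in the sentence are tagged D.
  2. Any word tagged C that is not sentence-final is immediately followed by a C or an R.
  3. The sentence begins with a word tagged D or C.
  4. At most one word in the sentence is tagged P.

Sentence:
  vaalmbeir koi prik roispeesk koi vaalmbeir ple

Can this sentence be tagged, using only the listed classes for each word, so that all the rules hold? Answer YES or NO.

Candidates per position — 1:vaalmbeir {C,P}; 2:koi {R,C}; 3:prik {D,P}; 4:roispeesk {C}; 5:koi {R,C}; 6:vaalmbeir {C,P}; 7:ple {R}.
One satisfying assignment: C R D C R P R.
Rule-by-rule: rule 1 satisfied; rule 2 satisfied; rule 3 satisfied; rule 4 satisfied.

YES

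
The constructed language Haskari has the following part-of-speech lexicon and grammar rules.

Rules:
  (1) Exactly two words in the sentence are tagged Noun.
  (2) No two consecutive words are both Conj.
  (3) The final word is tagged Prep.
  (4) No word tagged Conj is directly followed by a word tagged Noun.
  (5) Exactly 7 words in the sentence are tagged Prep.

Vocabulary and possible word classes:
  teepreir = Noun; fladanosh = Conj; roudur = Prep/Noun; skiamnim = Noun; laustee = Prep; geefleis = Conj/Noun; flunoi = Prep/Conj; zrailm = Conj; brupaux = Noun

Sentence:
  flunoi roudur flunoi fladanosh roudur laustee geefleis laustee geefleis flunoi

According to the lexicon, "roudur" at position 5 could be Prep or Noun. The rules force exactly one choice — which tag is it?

Prep

Candidates per position — 1:flunoi {Prep,Conj}; 2:roudur {Prep,Noun}; 3:flunoi {Prep,Conj}; 4:fladanosh {Conj}; 5:roudur {Prep,Noun}; 6:laustee {Prep}; 7:geefleis {Conj,Noun}; 8:laustee {Prep}; 9:geefleis {Conj,Noun}; 10:flunoi {Prep,Conj}.
Position 1: Conj is ruled out by rule 5; that leaves Prep.
Position 2: Noun is ruled out by rule 5; that leaves Prep.
Position 3: Conj is ruled out by rule 2; that leaves Prep.
Position 5: Noun is ruled out by rule 4; that leaves Prep.
Position 7: Conj is ruled out by rule 1; that leaves Noun.
Position 9: Conj is ruled out by rule 1; that leaves Noun.
Position 10: Conj is ruled out by rule 3; that leaves Prep.
That leaves exactly one tagging: Prep Prep Prep Conj Prep Prep Noun Prep Noun Prep.
Verifying each rule — rule 1 holds; rule 2 holds; rule 3 holds; rule 4 holds; rule 5 holds.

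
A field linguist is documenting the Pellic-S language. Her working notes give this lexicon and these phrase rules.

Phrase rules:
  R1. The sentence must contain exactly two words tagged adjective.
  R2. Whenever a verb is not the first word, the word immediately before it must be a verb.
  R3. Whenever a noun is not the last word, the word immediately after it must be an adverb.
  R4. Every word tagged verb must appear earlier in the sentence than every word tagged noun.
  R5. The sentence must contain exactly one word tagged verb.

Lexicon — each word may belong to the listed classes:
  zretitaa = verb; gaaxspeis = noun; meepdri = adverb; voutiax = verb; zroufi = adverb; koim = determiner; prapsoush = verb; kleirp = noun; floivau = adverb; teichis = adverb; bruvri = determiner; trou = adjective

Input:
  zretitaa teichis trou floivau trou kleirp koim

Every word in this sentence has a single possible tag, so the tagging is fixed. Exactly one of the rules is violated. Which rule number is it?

Fixed tagging: verb adverb adjective adverb adjective noun determiner.
Checking each rule: R1 ✓, R2 ✓, R3 ✗, R4 ✓, R5 ✓.
Only rule 3 fails.

3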